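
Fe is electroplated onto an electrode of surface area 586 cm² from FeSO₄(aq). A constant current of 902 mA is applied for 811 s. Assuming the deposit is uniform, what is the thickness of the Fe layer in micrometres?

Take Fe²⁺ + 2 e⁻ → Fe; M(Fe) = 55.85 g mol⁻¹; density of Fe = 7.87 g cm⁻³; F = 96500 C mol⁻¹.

0.459 μm

Q = I·t = 0.9020 × 811.00 = 731.5 C; n(e⁻) = 0.007581 mol.
n(Fe) = n(e⁻)/2 = 0.003790 mol, so m = 0.003790 × 55.85 = 0.2117 g.
Volume = m/ρ = 0.2117 / 7.87 = 0.02690 cm³.
Thickness = V/A = 0.02690 / 586 = 4.59 × 10⁻⁵ cm = 0.459 μm.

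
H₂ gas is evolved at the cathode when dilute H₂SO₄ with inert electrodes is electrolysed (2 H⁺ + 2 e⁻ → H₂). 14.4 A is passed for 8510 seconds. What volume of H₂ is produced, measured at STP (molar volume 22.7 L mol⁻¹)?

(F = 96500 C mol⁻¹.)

Q = I·t = 14.40 A × 8510.0 s = 122500 C.
n(e⁻) = Q/F = 122500 / 96500 = 1.270 mol.
2 electrons are transferred per H₂ molecule, so n(H₂) = 1.270 / 2 = 0.6349 mol.
V = n × V_m = 0.6349 × 22.7 = 14.4 L.

14.4 L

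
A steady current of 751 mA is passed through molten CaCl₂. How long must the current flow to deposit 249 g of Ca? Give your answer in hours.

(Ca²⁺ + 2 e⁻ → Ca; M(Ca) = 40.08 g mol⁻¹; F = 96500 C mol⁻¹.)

443 h

n(Ca) = m/M = 249 / 40.08 = 6.213 mol.
Each Ca atom requires 2 electrons, so n(e⁻) = 2 × 6.213 = 12.43 mol.
Q = n(e⁻)·F = 12.43 × 96500 = 1199000 C.
t = Q/I = 1199000 / 0.7510 A = 1597000 s = 443 h.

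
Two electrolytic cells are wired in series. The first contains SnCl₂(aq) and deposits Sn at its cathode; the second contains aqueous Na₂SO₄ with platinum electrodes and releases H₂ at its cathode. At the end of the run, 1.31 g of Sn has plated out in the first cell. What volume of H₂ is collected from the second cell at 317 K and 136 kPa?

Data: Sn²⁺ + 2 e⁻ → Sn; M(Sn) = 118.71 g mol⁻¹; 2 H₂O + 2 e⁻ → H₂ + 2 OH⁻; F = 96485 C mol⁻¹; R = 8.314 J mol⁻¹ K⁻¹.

0.214 L

n(Sn) = 1.31 / 118.71 = 0.01104 mol, so n(e⁻) = 2 × 0.01104 = 0.02207 mol.
The cells are in series, so the same 0.02207 mol of electrons passes through the second cell.
2 H₂O + 2 e⁻ → H₂ + 2 OH⁻ — 2 mol e⁻ per mol H₂, so n(H₂) = 0.02207/2 = 0.01104 mol.
V = nRT/P = (0.01104 × 8.314 × 317) / (136 × 10³) = 2.14 × 10⁻⁴ m³ = 0.214 L.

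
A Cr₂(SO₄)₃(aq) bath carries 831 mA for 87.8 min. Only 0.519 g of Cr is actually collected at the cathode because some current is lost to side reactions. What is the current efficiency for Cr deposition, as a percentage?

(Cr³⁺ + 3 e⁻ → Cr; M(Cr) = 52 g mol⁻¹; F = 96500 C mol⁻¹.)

66.0 %

Q = I·t = 0.8310 × 5268.0 = 4378 C; n(e⁻) = 4378/96500 = 0.04536 mol.
Theoretical n(Cr) = n(e⁻)/3 = 0.01512 mol, i.e. m_theo = 0.01512 × 52 = 0.7863 g.
Efficiency = m_actual / m_theo = 0.519 / 0.7863 = 66.0 %.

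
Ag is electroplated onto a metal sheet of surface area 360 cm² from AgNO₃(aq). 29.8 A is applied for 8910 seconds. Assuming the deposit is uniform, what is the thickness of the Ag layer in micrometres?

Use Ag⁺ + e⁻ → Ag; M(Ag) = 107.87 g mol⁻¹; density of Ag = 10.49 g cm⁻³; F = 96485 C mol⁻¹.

786 μm

Q = I·t = 29.80 × 8910.0 = 265500 C; n(e⁻) = 2.752 mol.
n(Ag) = n(e⁻)/1 = 2.752 mol, so m = 2.752 × 107.87 = 296.8 g.
Volume = m/ρ = 296.8 / 10.49 = 28.30 cm³.
Thickness = V/A = 28.30 / 360 = 0.0786 cm = 786 μm.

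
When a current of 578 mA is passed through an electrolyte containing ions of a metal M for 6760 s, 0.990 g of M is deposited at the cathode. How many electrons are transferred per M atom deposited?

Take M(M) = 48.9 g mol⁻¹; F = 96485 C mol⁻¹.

2

Q = I·t = 0.5780 A × 6760.0 s = 3907 C, so n(e⁻) = 3907/96485 = 0.04050 mol.
n(M) deposited = 0.990 / 48.9 = 0.02025 mol.
Electrons per atom = n(e⁻)/n(M) = 0.04050 / 0.02025 = 2.00 ≈ 2, so the ion is M²⁺.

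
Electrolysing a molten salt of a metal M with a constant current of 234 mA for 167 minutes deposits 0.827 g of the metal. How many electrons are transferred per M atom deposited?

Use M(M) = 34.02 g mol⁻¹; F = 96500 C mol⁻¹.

Q = I·t = 0.2340 A × 10020 s = 2345 C, so n(e⁻) = 2345/96500 = 0.02430 mol.
n(M) deposited = 0.827 / 34.02 = 0.02431 mol.
Electrons per atom = n(e⁻)/n(M) = 0.02430 / 0.02431 = 1.00 ≈ 1, so the ion is M⁺.

1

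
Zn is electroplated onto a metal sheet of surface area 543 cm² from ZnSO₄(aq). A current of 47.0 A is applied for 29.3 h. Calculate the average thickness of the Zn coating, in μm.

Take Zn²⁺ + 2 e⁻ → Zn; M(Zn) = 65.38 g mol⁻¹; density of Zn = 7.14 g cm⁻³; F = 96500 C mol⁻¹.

4330 μm

Q = I·t = 47.00 × 105480 = 4958000 C; n(e⁻) = 51.37 mol.
n(Zn) = n(e⁻)/2 = 25.69 mol, so m = 25.69 × 65.38 = 1679 g.
Volume = m/ρ = 1679 / 7.14 = 235.2 cm³.
Thickness = V/A = 235.2 / 543 = 0.433 cm = 4330 μm.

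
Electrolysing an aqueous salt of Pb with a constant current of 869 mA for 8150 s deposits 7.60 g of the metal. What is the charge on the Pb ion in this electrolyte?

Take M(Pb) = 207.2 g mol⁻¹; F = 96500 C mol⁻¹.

Q = I·t = 0.8690 A × 8150.0 s = 7082 C, so n(e⁻) = 7082/96500 = 0.07339 mol.
n(Pb) deposited = 7.60 / 207.2 = 0.03668 mol.
Electrons per atom = n(e⁻)/n(Pb) = 0.07339 / 0.03668 = 2.00 ≈ 2, so the ion is Pb²⁺.

+2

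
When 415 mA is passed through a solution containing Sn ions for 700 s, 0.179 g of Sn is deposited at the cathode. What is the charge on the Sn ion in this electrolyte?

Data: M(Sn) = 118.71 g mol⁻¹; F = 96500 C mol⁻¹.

+2

Q = I·t = 0.4150 A × 700.00 s = 290.5 C, so n(e⁻) = 290.5/96500 = 0.003010 mol.
n(Sn) deposited = 0.179 / 118.71 = 0.001508 mol.
Electrons per atom = n(e⁻)/n(Sn) = 0.003010 / 0.001508 = 2.00 ≈ 2, so the ion is Sn²⁺.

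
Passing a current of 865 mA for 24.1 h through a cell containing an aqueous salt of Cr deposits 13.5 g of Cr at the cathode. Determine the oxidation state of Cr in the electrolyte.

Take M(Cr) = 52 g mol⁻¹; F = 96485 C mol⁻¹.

Q = I·t = 0.8650 A × 86760 s = 75050 C, so n(e⁻) = 75050/96485 = 0.7778 mol.
n(Cr) deposited = 13.5 / 52 = 0.2596 mol.
Electrons per atom = n(e⁻)/n(Cr) = 0.7778 / 0.2596 = 3.00 ≈ 3, so the ion is Cr³⁺.

+3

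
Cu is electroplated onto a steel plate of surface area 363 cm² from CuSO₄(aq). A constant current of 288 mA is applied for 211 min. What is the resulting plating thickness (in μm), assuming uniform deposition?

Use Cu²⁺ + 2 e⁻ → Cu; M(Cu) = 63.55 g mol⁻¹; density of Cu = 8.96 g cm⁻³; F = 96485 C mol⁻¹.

3.69 μm

Q = I·t = 0.2880 × 12660 = 3646 C; n(e⁻) = 0.03779 mol.
n(Cu) = n(e⁻)/2 = 0.01889 mol, so m = 0.01889 × 63.55 = 1.201 g.
Volume = m/ρ = 1.201 / 8.96 = 0.1340 cm³.
Thickness = V/A = 0.1340 / 363 = 3.69 × 10⁻⁴ cm = 3.69 μm.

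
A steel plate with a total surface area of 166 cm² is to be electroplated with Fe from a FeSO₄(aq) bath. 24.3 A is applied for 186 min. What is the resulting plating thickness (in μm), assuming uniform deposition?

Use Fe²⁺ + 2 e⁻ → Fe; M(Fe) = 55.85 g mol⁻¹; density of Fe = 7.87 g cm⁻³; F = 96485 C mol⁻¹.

Q = I·t = 24.30 × 11160 = 271200 C; n(e⁻) = 2.811 mol.
n(Fe) = n(e⁻)/2 = 1.405 mol, so m = 1.405 × 55.85 = 78.49 g.
Volume = m/ρ = 78.49 / 7.87 = 9.973 cm³.
Thickness = V/A = 9.973 / 166 = 0.0601 cm = 601 μm.

601 μm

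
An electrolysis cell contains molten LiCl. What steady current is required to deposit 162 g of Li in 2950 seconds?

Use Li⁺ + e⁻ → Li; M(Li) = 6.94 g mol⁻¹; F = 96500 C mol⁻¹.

n(Li) = 162 / 6.94 = 23.34 mol.
n(e⁻) = 1 × 23.34 = 23.34 mol.
Q = n(e⁻)·F = 23.34 × 96500 = 2253000 C.
I = Q/t = 2253000 / 2950.0 s = 764 A.

764 A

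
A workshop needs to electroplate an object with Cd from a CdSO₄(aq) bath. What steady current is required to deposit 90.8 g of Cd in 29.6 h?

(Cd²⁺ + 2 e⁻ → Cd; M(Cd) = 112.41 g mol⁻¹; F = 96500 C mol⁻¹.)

n(Cd) = 90.8 / 112.41 = 0.8078 mol.
n(e⁻) = 2 × 0.8078 = 1.616 mol.
Q = n(e⁻)·F = 1.616 × 96500 = 155900 C.
I = Q/t = 155900 / 106560 s = 1.46 A.

1.46 A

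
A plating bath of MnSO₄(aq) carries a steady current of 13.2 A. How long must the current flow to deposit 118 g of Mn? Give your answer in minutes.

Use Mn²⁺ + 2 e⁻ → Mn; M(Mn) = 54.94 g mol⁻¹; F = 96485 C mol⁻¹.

n(Mn) = m/M = 118 / 54.94 = 2.148 mol.
Each Mn atom requires 2 electrons, so n(e⁻) = 2 × 2.148 = 4.296 mol.
Q = n(e⁻)·F = 4.296 × 96485 = 414500 C.
t = Q/I = 414500 / 13.20 A = 31400 s = 523 min.

523 min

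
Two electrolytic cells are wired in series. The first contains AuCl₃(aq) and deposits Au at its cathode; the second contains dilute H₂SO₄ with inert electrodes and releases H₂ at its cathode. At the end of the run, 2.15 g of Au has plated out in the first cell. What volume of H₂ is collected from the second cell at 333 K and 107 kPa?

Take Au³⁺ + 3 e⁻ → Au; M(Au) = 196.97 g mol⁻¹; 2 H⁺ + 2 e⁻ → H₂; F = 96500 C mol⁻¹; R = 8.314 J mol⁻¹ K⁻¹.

n(Au) = 2.15 / 196.97 = 0.01092 mol, so n(e⁻) = 3 × 0.01092 = 0.03275 mol.
The cells are in series, so the same 0.03275 mol of electrons passes through the second cell.
2 H⁺ + 2 e⁻ → H₂ — 2 mol e⁻ per mol H₂, so n(H₂) = 0.03275/2 = 0.01637 mol.
V = nRT/P = (0.01637 × 8.314 × 333) / (107 × 10³) = 4.24 × 10⁻⁴ m³ = 0.424 L.

0.424 L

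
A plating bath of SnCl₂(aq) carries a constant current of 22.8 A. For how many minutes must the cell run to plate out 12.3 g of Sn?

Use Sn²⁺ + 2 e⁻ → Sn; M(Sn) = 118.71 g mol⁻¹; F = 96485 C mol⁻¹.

n(Sn) = m/M = 12.3 / 118.71 = 0.1036 mol.
Each Sn atom requires 2 electrons, so n(e⁻) = 2 × 0.1036 = 0.2072 mol.
Q = n(e⁻)·F = 0.2072 × 96485 = 19990 C.
t = Q/I = 19990 / 22.80 A = 876.9 s = 14.6 min.

14.6 min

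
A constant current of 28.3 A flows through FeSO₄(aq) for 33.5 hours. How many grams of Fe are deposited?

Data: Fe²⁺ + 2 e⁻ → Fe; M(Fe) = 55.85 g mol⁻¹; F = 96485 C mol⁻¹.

Q = I·t = 28.30 A × 120600 s = 3413000 C.
n(e⁻) = Q/F = 3413000 / 96485 = 35.37 mol.
Fe²⁺ + 2 e⁻ → Fe, so n(Fe) = n(e⁻)/2 = 17.69 mol.
m = n·M = 17.69 × 55.85 = 988 g.

988 g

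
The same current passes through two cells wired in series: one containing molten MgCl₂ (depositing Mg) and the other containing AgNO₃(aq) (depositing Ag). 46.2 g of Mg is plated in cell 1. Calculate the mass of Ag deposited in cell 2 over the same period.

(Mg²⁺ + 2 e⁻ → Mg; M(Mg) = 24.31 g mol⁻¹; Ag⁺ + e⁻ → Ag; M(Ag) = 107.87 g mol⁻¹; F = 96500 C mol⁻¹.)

n(Mg) = 46.2 / 24.31 = 1.900 mol.
Since Mg²⁺ + 2 e⁻ → Mg, n(e⁻) passed = 2 × 1.900 = 3.801 mol.
Cells in series carry the same charge, so the same 3.801 mol of electrons passes through cell 2.
Ag⁺ + e⁻ → Ag, so n(Ag) = 3.801 / 1 = 3.801 mol.
m(Ag) = 3.801 × 107.87 = 410 g.

410 g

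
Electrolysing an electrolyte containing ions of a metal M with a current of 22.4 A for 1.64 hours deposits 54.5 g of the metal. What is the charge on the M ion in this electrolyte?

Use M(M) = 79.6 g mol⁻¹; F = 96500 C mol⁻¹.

+2

Q = I·t = 22.40 A × 5904.0 s = 132200 C, so n(e⁻) = 132200/96500 = 1.370 mol.
n(M) deposited = 54.5 / 79.6 = 0.6847 mol.
Electrons per atom = n(e⁻)/n(M) = 1.370 / 0.6847 = 2.00 ≈ 2, so the ion is M²⁺.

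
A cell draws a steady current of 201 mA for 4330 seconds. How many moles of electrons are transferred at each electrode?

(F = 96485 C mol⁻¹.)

Q = I·t = 0.2010 A × 4330.0 s = 870.3 C.
n(e⁻) = Q/F = 870.3 / 96485 = 0.00902 mol.

0.00902 mol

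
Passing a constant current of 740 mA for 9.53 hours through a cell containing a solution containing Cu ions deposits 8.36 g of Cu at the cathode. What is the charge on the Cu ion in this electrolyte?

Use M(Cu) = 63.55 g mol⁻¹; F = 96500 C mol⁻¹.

Q = I·t = 0.7400 A × 34308 s = 25390 C, so n(e⁻) = 25390/96500 = 0.2631 mol.
n(Cu) deposited = 8.36 / 63.55 = 0.1315 mol.
Electrons per atom = n(e⁻)/n(Cu) = 0.2631 / 0.1315 = 2.00 ≈ 2, so the ion is Cu²⁺.

+2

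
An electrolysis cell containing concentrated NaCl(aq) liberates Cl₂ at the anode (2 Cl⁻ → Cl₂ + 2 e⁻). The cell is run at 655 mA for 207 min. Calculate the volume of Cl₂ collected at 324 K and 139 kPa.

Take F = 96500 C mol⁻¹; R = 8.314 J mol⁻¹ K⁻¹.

Q = I·t = 0.6550 A × 12420 s = 8135 C.
n(e⁻) = Q/F = 8135 / 96500 = 0.08430 mol.
2 electrons are transferred per Cl₂ molecule, so n(Cl₂) = 0.08430 / 2 = 0.04215 mol.
V = nRT/P = (0.04215 × 8.314 × 324) / (139 × 10³ Pa) = 8.17 × 10⁻⁴ m³ = 0.817 L.

0.817 L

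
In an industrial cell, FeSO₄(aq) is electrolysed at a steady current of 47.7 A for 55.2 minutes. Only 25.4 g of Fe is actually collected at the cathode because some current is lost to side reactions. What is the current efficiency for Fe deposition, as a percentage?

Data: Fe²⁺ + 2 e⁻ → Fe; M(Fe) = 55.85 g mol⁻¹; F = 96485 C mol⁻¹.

55.6 %

Q = I·t = 47.70 × 3312.0 = 158000 C; n(e⁻) = 158000/96485 = 1.637 mol.
Theoretical n(Fe) = n(e⁻)/2 = 0.8187 mol, i.e. m_theo = 0.8187 × 55.85 = 45.72 g.
Efficiency = m_actual / m_theo = 25.4 / 45.72 = 55.6 %.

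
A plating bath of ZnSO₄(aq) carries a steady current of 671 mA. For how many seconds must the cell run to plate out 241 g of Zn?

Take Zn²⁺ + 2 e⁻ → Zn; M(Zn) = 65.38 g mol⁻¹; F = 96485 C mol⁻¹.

1.06 × 10⁶ s

n(Zn) = m/M = 241 / 65.38 = 3.686 mol.
Each Zn atom requires 2 electrons, so n(e⁻) = 2 × 3.686 = 7.372 mol.
Q = n(e⁻)·F = 7.372 × 96485 = 711300 C.
t = Q/I = 711300 / 0.6710 A = 1060000 s.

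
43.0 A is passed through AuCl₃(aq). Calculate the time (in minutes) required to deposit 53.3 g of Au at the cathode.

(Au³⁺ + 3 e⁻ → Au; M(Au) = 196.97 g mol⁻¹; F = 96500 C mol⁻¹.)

30.4 min

n(Au) = m/M = 53.3 / 196.97 = 0.2706 mol.
Each Au atom requires 3 electrons, so n(e⁻) = 3 × 0.2706 = 0.8118 mol.
Q = n(e⁻)·F = 0.8118 × 96500 = 78340 C.
t = Q/I = 78340 / 43.00 A = 1822 s = 30.4 min.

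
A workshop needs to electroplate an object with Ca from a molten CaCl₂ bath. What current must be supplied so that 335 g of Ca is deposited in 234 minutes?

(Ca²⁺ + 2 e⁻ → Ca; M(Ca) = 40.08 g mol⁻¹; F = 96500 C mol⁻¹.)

115 A

n(Ca) = 335 / 40.08 = 8.358 mol.
n(e⁻) = 2 × 8.358 = 16.72 mol.
Q = n(e⁻)·F = 16.72 × 96500 = 1613000 C.
I = Q/t = 1613000 / 14040 s = 115 A.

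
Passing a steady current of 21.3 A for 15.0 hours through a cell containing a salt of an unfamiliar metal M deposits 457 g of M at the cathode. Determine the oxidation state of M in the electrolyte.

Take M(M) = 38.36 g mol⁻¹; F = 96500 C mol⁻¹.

Q = I·t = 21.30 A × 54000 s = 1150000 C, so n(e⁻) = 1150000/96500 = 11.92 mol.
n(M) deposited = 457 / 38.36 = 11.91 mol.
Electrons per atom = n(e⁻)/n(M) = 11.92 / 11.91 = 1.00 ≈ 1, so the ion is M⁺.

+1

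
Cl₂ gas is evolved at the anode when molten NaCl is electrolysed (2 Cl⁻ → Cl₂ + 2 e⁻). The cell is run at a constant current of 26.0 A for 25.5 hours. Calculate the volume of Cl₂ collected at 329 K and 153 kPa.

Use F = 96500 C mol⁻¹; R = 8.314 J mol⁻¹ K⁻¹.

Q = I·t = 26.00 A × 91800 s = 2387000 C.
n(e⁻) = Q/F = 2387000 / 96500 = 24.73 mol.
2 electrons are transferred per Cl₂ molecule, so n(Cl₂) = 24.73 / 2 = 12.37 mol.
V = nRT/P = (12.37 × 8.314 × 329) / (153 × 10³ Pa) = 0.221 m³ = 221 L.

221 L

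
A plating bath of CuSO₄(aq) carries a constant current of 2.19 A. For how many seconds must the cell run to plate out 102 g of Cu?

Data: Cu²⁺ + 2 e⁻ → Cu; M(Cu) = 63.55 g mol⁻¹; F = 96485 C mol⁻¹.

1.41 × 10⁵ s

n(Cu) = m/M = 102 / 63.55 = 1.605 mol.
Each Cu atom requires 2 electrons, so n(e⁻) = 2 × 1.605 = 3.210 mol.
Q = n(e⁻)·F = 3.210 × 96485 = 309700 C.
t = Q/I = 309700 / 2.190 A = 141400 s.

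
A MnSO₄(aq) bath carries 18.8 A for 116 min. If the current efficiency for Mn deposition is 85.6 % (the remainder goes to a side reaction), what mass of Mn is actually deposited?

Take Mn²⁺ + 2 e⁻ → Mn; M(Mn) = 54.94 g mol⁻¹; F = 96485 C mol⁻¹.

31.9 g

Q = I·t = 18.80 × 6960.0 = 130800 C.
n(e⁻) = 130800/96485 = 1.356 mol; theoretically n(Mn) = 1.356/2 = 0.6781 mol, m_theo = 37.25 g.
At 85.6 % efficiency, m_actual = 0.856 × 37.25 = 31.9 g.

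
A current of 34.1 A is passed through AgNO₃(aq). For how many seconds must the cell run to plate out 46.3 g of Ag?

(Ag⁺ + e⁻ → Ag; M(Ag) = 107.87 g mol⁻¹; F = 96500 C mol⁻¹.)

n(Ag) = m/M = 46.3 / 107.87 = 0.4292 mol.
Each Ag atom requires 1 electron, so n(e⁻) = 1 × 0.4292 = 0.4292 mol.
Q = n(e⁻)·F = 0.4292 × 96500 = 41420 C.
t = Q/I = 41420 / 34.10 A = 1215 s.

1210 s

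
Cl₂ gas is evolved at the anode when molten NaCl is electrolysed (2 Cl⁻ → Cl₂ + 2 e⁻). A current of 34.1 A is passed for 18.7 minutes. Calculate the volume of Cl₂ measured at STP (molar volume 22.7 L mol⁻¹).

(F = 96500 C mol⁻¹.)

4.50 L

Q = I·t = 34.10 A × 1122.0 s = 38260 C.
n(e⁻) = Q/F = 38260 / 96500 = 0.3965 mol.
2 electrons are transferred per Cl₂ molecule, so n(Cl₂) = 0.3965 / 2 = 0.1982 mol.
V = n × V_m = 0.1982 × 22.7 = 4.50 L.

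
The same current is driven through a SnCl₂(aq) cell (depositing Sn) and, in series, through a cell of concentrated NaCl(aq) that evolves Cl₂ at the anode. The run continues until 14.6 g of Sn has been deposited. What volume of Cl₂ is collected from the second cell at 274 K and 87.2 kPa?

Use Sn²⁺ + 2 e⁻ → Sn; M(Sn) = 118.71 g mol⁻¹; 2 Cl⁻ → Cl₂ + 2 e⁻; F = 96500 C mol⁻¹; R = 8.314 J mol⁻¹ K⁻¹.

3.21 L

n(Sn) = 14.6 / 118.71 = 0.1230 mol, so n(e⁻) = 2 × 0.1230 = 0.2460 mol.
The cells are in series, so the same 0.2460 mol of electrons passes through the second cell.
2 Cl⁻ → Cl₂ + 2 e⁻ — 2 mol e⁻ per mol Cl₂, so n(Cl₂) = 0.2460/2 = 0.1230 mol.
V = nRT/P = (0.1230 × 8.314 × 274) / (87.2 × 10³) = 0.00321 m³ = 3.21 L.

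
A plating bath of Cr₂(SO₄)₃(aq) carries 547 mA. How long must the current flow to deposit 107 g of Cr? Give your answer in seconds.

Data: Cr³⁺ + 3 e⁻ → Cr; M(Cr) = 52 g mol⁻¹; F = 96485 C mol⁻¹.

n(Cr) = m/M = 107 / 52 = 2.058 mol.
Each Cr atom requires 3 electrons, so n(e⁻) = 3 × 2.058 = 6.173 mol.
Q = n(e⁻)·F = 6.173 × 96485 = 595600 C.
t = Q/I = 595600 / 0.5470 A = 1089000 s.

1.09 × 10⁶ s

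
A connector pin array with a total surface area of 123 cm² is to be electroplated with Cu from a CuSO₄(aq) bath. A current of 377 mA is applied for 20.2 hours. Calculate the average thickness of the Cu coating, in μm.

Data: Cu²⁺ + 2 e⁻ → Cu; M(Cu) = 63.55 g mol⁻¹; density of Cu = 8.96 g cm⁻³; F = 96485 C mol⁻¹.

Q = I·t = 0.3770 × 72720 = 27420 C; n(e⁻) = 0.2841 mol.
n(Cu) = n(e⁻)/2 = 0.1421 mol, so m = 0.1421 × 63.55 = 9.029 g.
Volume = m/ρ = 9.029 / 8.96 = 1.008 cm³.
Thickness = V/A = 1.008 / 123 = 0.00819 cm = 81.9 μm.

81.9 μm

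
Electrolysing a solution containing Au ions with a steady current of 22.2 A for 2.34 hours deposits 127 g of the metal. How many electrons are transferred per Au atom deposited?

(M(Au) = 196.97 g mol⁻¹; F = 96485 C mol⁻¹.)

3

Q = I·t = 22.20 A × 8424.0 s = 187000 C, so n(e⁻) = 187000/96485 = 1.938 mol.
n(Au) deposited = 127 / 196.97 = 0.6448 mol.
Electrons per atom = n(e⁻)/n(Au) = 1.938 / 0.6448 = 3.01 ≈ 3, so the ion is Au³⁺.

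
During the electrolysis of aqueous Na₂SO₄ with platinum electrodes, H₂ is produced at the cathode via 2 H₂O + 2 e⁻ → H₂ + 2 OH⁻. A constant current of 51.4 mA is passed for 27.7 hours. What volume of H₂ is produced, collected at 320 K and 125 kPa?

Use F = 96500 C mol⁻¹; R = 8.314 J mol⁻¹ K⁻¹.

0.565 L

Q = I·t = 0.05140 A × 99720 s = 5126 C.
n(e⁻) = Q/F = 5126 / 96500 = 0.05312 mol.
2 electrons are transferred per H₂ molecule, so n(H₂) = 0.05312 / 2 = 0.02656 mol.
V = nRT/P = (0.02656 × 8.314 × 320) / (125 × 10³ Pa) = 5.65 × 10⁻⁴ m³ = 0.565 L.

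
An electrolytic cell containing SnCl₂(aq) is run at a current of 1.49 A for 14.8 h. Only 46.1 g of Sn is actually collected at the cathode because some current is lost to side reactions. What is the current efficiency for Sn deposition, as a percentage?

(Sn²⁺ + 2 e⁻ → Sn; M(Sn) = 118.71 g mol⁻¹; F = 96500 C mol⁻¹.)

Q = I·t = 1.490 × 53280 = 79390 C; n(e⁻) = 79390/96500 = 0.8227 mol.
Theoretical n(Sn) = n(e⁻)/2 = 0.4113 mol, i.e. m_theo = 0.4113 × 118.71 = 48.83 g.
Efficiency = m_actual / m_theo = 46.1 / 48.83 = 94.4 %.

94.4 %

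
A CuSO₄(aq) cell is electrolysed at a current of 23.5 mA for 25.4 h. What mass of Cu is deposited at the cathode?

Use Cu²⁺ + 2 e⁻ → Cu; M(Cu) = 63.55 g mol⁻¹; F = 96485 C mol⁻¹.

0.708 g

Q = I·t = 0.02350 A × 91440 s = 2149 C.
n(e⁻) = Q/F = 2149 / 96485 = 0.02227 mol.
Cu²⁺ + 2 e⁻ → Cu, so n(Cu) = n(e⁻)/2 = 0.01114 mol.
m = n·M = 0.01114 × 63.55 = 0.708 g.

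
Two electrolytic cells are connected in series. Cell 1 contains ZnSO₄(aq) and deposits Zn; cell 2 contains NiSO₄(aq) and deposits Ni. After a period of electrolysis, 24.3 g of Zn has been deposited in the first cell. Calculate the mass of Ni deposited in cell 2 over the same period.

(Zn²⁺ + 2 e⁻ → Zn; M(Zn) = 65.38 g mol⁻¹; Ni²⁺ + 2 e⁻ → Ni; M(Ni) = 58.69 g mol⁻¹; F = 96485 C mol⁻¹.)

21.8 g

n(Zn) = 24.3 / 65.38 = 0.3717 mol.
Since Zn²⁺ + 2 e⁻ → Zn, n(e⁻) passed = 2 × 0.3717 = 0.7433 mol.
Cells in series carry the same charge, so the same 0.7433 mol of electrons passes through cell 2.
Ni²⁺ + 2 e⁻ → Ni, so n(Ni) = 0.7433 / 2 = 0.3717 mol.
m(Ni) = 0.3717 × 58.69 = 21.8 g.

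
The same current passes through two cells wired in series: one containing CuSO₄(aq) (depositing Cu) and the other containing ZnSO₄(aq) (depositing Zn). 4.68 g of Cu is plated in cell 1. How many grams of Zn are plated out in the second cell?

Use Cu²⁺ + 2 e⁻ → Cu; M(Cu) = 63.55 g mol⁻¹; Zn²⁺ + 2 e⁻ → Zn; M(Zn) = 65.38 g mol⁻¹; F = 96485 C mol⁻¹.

4.81 g

n(Cu) = 4.68 / 63.55 = 0.07364 mol.
Since Cu²⁺ + 2 e⁻ → Cu, n(e⁻) passed = 2 × 0.07364 = 0.1473 mol.
Cells in series carry the same charge, so the same 0.1473 mol of electrons passes through cell 2.
Zn²⁺ + 2 e⁻ → Zn, so n(Zn) = 0.1473 / 2 = 0.07364 mol.
m(Zn) = 0.07364 × 65.38 = 4.81 g.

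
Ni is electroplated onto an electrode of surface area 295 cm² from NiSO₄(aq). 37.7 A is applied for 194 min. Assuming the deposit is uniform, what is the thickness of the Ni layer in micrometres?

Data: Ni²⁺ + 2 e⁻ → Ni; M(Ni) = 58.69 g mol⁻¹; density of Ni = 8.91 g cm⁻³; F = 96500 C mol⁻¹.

Q = I·t = 37.70 × 11640 = 438800 C; n(e⁻) = 4.547 mol.
n(Ni) = n(e⁻)/2 = 2.274 mol, so m = 2.274 × 58.69 = 133.4 g.
Volume = m/ρ = 133.4 / 8.91 = 14.98 cm³.
Thickness = V/A = 14.98 / 295 = 0.0508 cm = 508 μm.

508 μm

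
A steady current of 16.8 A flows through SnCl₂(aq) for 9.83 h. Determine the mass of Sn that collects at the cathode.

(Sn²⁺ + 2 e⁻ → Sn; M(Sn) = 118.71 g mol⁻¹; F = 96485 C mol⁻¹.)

Q = I·t = 16.80 A × 35388 s = 594500 C.
n(e⁻) = Q/F = 594500 / 96485 = 6.162 mol.
Sn²⁺ + 2 e⁻ → Sn, so n(Sn) = n(e⁻)/2 = 3.081 mol.
m = n·M = 3.081 × 118.71 = 366 g.

366 g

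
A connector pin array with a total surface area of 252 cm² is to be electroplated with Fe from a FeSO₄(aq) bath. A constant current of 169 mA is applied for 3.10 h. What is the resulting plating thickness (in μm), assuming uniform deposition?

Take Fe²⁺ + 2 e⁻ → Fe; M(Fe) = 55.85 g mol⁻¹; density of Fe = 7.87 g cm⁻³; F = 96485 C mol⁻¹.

Q = I·t = 0.1690 × 11160 = 1886 C; n(e⁻) = 0.01955 mol.
n(Fe) = n(e⁻)/2 = 0.009774 mol, so m = 0.009774 × 55.85 = 0.5459 g.
Volume = m/ρ = 0.5459 / 7.87 = 0.06936 cm³.
Thickness = V/A = 0.06936 / 252 = 2.75 × 10⁻⁴ cm = 2.75 μm.

2.75 μm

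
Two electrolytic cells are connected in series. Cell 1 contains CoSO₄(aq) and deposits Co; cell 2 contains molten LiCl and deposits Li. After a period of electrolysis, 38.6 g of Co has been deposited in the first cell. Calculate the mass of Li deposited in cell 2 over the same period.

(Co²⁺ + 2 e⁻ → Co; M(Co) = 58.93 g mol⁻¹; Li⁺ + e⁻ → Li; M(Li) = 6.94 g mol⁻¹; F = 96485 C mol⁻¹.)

9.09 g

n(Co) = 38.6 / 58.93 = 0.6550 mol.
Since Co²⁺ + 2 e⁻ → Co, n(e⁻) passed = 2 × 0.6550 = 1.310 mol.
Cells in series carry the same charge, so the same 1.310 mol of electrons passes through cell 2.
Li⁺ + e⁻ → Li, so n(Li) = 1.310 / 1 = 1.310 mol.
m(Li) = 1.310 × 6.94 = 9.09 g.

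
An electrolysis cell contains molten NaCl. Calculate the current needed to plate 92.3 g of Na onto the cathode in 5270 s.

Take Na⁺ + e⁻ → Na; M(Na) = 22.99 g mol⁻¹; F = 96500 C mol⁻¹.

73.5 A

n(Na) = 92.3 / 22.99 = 4.015 mol.
n(e⁻) = 1 × 4.015 = 4.015 mol.
Q = n(e⁻)·F = 4.015 × 96500 = 387400 C.
I = Q/t = 387400 / 5270.0 s = 73.5 A.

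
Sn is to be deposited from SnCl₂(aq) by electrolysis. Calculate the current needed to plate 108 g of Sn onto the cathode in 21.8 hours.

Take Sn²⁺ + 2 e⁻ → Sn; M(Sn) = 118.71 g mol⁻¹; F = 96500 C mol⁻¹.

2.24 A

n(Sn) = 108 / 118.71 = 0.9098 mol.
n(e⁻) = 2 × 0.9098 = 1.820 mol.
Q = n(e⁻)·F = 1.820 × 96500 = 175600 C.
I = Q/t = 175600 / 78480 s = 2.24 A.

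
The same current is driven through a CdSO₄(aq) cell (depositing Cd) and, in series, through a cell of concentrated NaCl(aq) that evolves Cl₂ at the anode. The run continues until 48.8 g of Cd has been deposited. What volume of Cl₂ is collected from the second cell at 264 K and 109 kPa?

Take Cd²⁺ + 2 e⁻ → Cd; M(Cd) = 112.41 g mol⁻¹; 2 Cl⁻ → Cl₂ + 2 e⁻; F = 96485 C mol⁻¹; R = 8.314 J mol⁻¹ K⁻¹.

8.74 L

n(Cd) = 48.8 / 112.41 = 0.4341 mol, so n(e⁻) = 2 × 0.4341 = 0.8683 mol.
The cells are in series, so the same 0.8683 mol of electrons passes through the second cell.
2 Cl⁻ → Cl₂ + 2 e⁻ — 2 mol e⁻ per mol Cl₂, so n(Cl₂) = 0.8683/2 = 0.4341 mol.
V = nRT/P = (0.4341 × 8.314 × 264) / (109 × 10³) = 0.00874 m³ = 8.74 L.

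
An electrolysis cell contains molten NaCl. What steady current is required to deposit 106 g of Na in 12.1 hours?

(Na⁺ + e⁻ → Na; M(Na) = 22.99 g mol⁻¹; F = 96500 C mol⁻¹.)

10.2 A

n(Na) = 106 / 22.99 = 4.611 mol.
n(e⁻) = 1 × 4.611 = 4.611 mol.
Q = n(e⁻)·F = 4.611 × 96500 = 444900 C.
I = Q/t = 444900 / 43560 s = 10.2 A.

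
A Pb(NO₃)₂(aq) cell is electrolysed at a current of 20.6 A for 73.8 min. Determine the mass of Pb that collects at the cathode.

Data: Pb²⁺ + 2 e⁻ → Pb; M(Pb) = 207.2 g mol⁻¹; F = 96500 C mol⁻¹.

Q = I·t = 20.60 A × 4428.0 s = 91220 C.
n(e⁻) = Q/F = 91220 / 96500 = 0.9453 mol.
Pb²⁺ + 2 e⁻ → Pb, so n(Pb) = n(e⁻)/2 = 0.4726 mol.
m = n·M = 0.4726 × 207.2 = 97.9 g.

97.9 g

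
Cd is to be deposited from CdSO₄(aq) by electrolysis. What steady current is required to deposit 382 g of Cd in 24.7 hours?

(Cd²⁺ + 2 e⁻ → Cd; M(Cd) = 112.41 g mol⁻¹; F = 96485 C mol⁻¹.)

n(Cd) = 382 / 112.41 = 3.398 mol.
n(e⁻) = 2 × 3.398 = 6.797 mol.
Q = n(e⁻)·F = 6.797 × 96485 = 655800 C.
I = Q/t = 655800 / 88920 s = 7.37 A.

7.37 A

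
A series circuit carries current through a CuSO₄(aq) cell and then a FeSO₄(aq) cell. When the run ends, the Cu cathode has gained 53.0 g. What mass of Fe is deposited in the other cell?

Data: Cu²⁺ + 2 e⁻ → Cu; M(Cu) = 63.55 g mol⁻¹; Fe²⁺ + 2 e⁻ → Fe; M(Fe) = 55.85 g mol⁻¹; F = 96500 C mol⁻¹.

46.6 g

n(Cu) = 53.0 / 63.55 = 0.8340 mol.
Since Cu²⁺ + 2 e⁻ → Cu, n(e⁻) passed = 2 × 0.8340 = 1.668 mol.
Cells in series carry the same charge, so the same 1.668 mol of electrons passes through cell 2.
Fe²⁺ + 2 e⁻ → Fe, so n(Fe) = 1.668 / 2 = 0.8340 mol.
m(Fe) = 0.8340 × 55.85 = 46.6 g.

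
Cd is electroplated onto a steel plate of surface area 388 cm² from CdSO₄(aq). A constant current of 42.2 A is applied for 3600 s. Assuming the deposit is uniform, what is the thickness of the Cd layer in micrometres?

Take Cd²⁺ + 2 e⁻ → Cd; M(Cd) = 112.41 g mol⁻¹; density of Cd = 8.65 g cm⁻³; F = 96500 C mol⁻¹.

264 μm

Q = I·t = 42.20 × 3600.0 = 151900 C; n(e⁻) = 1.574 mol.
n(Cd) = n(e⁻)/2 = 0.7872 mol, so m = 0.7872 × 112.41 = 88.48 g.
Volume = m/ρ = 88.48 / 8.65 = 10.23 cm³.
Thickness = V/A = 10.23 / 388 = 0.0264 cm = 264 μm.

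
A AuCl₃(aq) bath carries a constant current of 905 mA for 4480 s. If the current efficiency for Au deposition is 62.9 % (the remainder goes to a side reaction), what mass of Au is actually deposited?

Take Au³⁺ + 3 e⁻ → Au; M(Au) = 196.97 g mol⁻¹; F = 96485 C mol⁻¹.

1.74 g

Q = I·t = 0.9050 × 4480.0 = 4054 C.
n(e⁻) = 4054/96485 = 0.04202 mol; theoretically n(Au) = 0.04202/3 = 0.01401 mol, m_theo = 2.759 g.
At 62.9 % efficiency, m_actual = 0.629 × 2.759 = 1.74 g.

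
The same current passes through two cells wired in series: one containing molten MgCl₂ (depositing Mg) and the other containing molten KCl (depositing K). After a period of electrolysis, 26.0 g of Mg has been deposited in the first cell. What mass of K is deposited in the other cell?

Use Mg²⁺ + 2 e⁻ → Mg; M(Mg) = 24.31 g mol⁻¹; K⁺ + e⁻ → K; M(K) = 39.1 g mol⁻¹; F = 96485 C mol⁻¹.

n(Mg) = 26.0 / 24.31 = 1.070 mol.
Since Mg²⁺ + 2 e⁻ → Mg, n(e⁻) passed = 2 × 1.070 = 2.139 mol.
Cells in series carry the same charge, so the same 2.139 mol of electrons passes through cell 2.
K⁺ + e⁻ → K, so n(K) = 2.139 / 1 = 2.139 mol.
m(K) = 2.139 × 39.1 = 83.6 g.

83.6 g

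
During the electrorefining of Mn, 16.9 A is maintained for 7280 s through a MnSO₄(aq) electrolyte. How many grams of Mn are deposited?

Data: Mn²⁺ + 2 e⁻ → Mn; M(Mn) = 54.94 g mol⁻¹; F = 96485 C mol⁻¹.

Q = I·t = 16.90 A × 7280.0 s = 123000 C.
n(e⁻) = Q/F = 123000 / 96485 = 1.275 mol.
Mn²⁺ + 2 e⁻ → Mn, so n(Mn) = n(e⁻)/2 = 0.6376 mol.
m = n·M = 0.6376 × 54.94 = 35.0 g.

35.0 g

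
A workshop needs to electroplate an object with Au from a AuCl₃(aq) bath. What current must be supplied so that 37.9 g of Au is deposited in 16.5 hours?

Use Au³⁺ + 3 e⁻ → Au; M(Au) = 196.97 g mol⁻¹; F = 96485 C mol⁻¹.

0.938 A

n(Au) = 37.9 / 196.97 = 0.1924 mol.
n(e⁻) = 3 × 0.1924 = 0.5772 mol.
Q = n(e⁻)·F = 0.5772 × 96485 = 55700 C.
I = Q/t = 55700 / 59400 s = 0.938 A.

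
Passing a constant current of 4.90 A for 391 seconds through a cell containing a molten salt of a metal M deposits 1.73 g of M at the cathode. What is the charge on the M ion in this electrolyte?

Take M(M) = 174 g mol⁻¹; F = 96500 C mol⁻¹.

+2

Q = I·t = 4.900 A × 391.00 s = 1916 C, so n(e⁻) = 1916/96500 = 0.01985 mol.
n(M) deposited = 1.73 / 174 = 0.009943 mol.
Electrons per atom = n(e⁻)/n(M) = 0.01985 / 0.009943 = 2.00 ≈ 2, so the ion is M²⁺.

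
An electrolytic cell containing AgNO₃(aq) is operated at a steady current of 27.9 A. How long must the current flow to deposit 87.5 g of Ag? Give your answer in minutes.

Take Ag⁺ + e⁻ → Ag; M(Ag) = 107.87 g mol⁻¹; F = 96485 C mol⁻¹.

n(Ag) = m/M = 87.5 / 107.87 = 0.8112 mol.
Each Ag atom requires 1 electron, so n(e⁻) = 1 × 0.8112 = 0.8112 mol.
Q = n(e⁻)·F = 0.8112 × 96485 = 78260 C.
t = Q/I = 78260 / 27.90 A = 2805 s = 46.8 min.

46.8 min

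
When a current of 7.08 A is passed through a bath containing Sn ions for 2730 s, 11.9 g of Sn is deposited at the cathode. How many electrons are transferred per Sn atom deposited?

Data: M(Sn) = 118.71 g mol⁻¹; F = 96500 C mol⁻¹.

2

Q = I·t = 7.080 A × 2730.0 s = 19330 C, so n(e⁻) = 19330/96500 = 0.2003 mol.
n(Sn) deposited = 11.9 / 118.71 = 0.1002 mol.
Electrons per atom = n(e⁻)/n(Sn) = 0.2003 / 0.1002 = 2.00 ≈ 2, so the ion is Sn²⁺.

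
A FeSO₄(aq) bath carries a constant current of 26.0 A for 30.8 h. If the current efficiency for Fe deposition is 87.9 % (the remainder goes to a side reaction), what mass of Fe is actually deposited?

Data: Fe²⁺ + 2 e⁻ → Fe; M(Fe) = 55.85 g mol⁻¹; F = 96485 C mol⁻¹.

Q = I·t = 26.00 × 110880 = 2883000 C.
n(e⁻) = 2883000/96485 = 29.88 mol; theoretically n(Fe) = 29.88/2 = 14.94 mol, m_theo = 834.4 g.
At 87.9 % efficiency, m_actual = 0.879 × 834.4 = 733 g.

733 g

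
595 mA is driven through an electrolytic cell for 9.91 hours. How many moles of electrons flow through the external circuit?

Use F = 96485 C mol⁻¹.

0.220 mol

Q = I·t = 0.5950 A × 35676 s = 21230 C.
n(e⁻) = Q/F = 21230 / 96485 = 0.220 mol.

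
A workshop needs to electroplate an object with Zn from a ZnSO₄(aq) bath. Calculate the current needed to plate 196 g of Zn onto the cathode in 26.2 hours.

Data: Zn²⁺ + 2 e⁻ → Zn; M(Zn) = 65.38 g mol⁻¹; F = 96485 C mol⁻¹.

6.13 A

n(Zn) = 196 / 65.38 = 2.998 mol.
n(e⁻) = 2 × 2.998 = 5.996 mol.
Q = n(e⁻)·F = 5.996 × 96485 = 578500 C.
I = Q/t = 578500 / 94320 s = 6.13 A.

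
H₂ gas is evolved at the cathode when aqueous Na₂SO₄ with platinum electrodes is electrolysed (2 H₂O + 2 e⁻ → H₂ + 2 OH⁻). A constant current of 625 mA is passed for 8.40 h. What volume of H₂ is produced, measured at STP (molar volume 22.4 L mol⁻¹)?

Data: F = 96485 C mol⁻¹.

2.19 L

Q = I·t = 0.6250 A × 30240 s = 18900 C.
n(e⁻) = Q/F = 18900 / 96485 = 0.1959 mol.
2 electrons are transferred per H₂ molecule, so n(H₂) = 0.1959 / 2 = 0.09794 mol.
V = n × V_m = 0.09794 × 22.4 = 2.19 L.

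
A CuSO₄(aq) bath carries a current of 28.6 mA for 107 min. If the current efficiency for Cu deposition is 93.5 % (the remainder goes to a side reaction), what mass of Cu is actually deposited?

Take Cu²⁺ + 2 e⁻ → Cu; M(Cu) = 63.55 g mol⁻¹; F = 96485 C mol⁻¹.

0.0565 g

Q = I·t = 0.02860 × 6420.0 = 183.6 C.
n(e⁻) = 183.6/96485 = 0.001903 mol; theoretically n(Cu) = 0.001903/2 = 0.0009515 mol, m_theo = 0.06047 g.
At 93.5 % efficiency, m_actual = 0.935 × 0.06047 = 0.0565 g.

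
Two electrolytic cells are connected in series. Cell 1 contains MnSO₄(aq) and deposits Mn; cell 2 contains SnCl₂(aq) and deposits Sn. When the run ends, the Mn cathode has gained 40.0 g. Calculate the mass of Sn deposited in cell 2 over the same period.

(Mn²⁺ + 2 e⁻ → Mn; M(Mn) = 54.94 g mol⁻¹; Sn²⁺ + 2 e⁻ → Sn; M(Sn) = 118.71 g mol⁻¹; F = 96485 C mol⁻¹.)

n(Mn) = 40.0 / 54.94 = 0.7281 mol.
Since Mn²⁺ + 2 e⁻ → Mn, n(e⁻) passed = 2 × 0.7281 = 1.456 mol.
Cells in series carry the same charge, so the same 1.456 mol of electrons passes through cell 2.
Sn²⁺ + 2 e⁻ → Sn, so n(Sn) = 1.456 / 2 = 0.7281 mol.
m(Sn) = 0.7281 × 118.71 = 86.4 g.

86.4 g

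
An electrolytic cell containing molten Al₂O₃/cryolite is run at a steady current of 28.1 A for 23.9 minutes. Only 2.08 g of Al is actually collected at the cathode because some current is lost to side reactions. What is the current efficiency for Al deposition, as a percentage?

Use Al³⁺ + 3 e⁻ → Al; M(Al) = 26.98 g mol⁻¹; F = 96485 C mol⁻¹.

Q = I·t = 28.10 × 1434.0 = 40300 C; n(e⁻) = 40300/96485 = 0.4176 mol.
Theoretical n(Al) = n(e⁻)/3 = 0.1392 mol, i.e. m_theo = 0.1392 × 26.98 = 3.756 g.
Efficiency = m_actual / m_theo = 2.08 / 3.756 = 55.4 %.

55.4 %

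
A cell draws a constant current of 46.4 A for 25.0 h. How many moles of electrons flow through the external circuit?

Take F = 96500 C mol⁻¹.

Q = I·t = 46.40 A × 90000 s = 4176000 C.
n(e⁻) = Q/F = 4176000 / 96500 = 43.3 mol.

43.3 mol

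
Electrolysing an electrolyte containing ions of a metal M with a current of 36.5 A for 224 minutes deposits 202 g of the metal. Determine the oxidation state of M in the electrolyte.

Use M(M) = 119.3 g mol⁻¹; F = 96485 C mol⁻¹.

Q = I·t = 36.50 A × 13440 s = 490600 C, so n(e⁻) = 490600/96485 = 5.084 mol.
n(M) deposited = 202 / 119.3 = 1.693 mol.
Electrons per atom = n(e⁻)/n(M) = 5.084 / 1.693 = 3.00 ≈ 3, so the ion is M³⁺.

+3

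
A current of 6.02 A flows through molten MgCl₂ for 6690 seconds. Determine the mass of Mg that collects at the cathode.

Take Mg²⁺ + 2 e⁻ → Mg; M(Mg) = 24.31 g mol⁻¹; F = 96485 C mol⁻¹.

5.07 g

Q = I·t = 6.020 A × 6690.0 s = 40270 C.
n(e⁻) = Q/F = 40270 / 96485 = 0.4174 mol.
Mg²⁺ + 2 e⁻ → Mg, so n(Mg) = n(e⁻)/2 = 0.2087 mol.
m = n·M = 0.2087 × 24.31 = 5.07 g.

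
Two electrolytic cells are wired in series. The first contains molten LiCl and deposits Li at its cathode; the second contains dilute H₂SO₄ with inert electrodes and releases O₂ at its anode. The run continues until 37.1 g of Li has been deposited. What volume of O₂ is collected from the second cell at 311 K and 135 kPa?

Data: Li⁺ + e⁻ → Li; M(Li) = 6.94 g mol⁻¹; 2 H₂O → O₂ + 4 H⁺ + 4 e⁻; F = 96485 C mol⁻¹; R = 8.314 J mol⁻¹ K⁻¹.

n(Li) = 37.1 / 6.94 = 5.346 mol, so n(e⁻) = 1 × 5.346 = 5.346 mol.
The cells are in series, so the same 5.346 mol of electrons passes through the second cell.
2 H₂O → O₂ + 4 H⁺ + 4 e⁻ — 4 mol e⁻ per mol O₂, so n(O₂) = 5.346/4 = 1.336 mol.
V = nRT/P = (1.336 × 8.314 × 311) / (135 × 10³) = 0.0256 m³ = 25.6 L.

25.6 L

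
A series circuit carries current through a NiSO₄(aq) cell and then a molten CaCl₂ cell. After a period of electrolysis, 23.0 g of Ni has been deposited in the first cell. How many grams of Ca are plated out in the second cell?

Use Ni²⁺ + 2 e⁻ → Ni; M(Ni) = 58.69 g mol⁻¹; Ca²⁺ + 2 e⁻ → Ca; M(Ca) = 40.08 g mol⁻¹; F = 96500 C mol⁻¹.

n(Ni) = 23.0 / 58.69 = 0.3919 mol.
Since Ni²⁺ + 2 e⁻ → Ni, n(e⁻) passed = 2 × 0.3919 = 0.7838 mol.
Cells in series carry the same charge, so the same 0.7838 mol of electrons passes through cell 2.
Ca²⁺ + 2 e⁻ → Ca, so n(Ca) = 0.7838 / 2 = 0.3919 mol.
m(Ca) = 0.3919 × 40.08 = 15.7 g.

15.7 g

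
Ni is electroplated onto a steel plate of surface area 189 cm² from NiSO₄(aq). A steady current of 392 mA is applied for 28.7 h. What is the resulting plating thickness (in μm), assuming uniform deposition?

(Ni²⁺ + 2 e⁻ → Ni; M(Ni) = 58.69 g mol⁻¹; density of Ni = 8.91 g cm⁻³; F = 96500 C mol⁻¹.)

Q = I·t = 0.3920 × 103320 = 40500 C; n(e⁻) = 0.4197 mol.
n(Ni) = n(e⁻)/2 = 0.2099 mol, so m = 0.2099 × 58.69 = 12.32 g.
Volume = m/ρ = 12.32 / 8.91 = 1.382 cm³.
Thickness = V/A = 1.382 / 189 = 0.00731 cm = 73.1 μm.

73.1 μm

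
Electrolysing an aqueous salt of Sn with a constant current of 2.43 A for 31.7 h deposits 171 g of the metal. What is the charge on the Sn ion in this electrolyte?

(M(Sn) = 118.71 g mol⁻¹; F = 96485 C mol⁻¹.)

Q = I·t = 2.430 A × 114120 s = 277300 C, so n(e⁻) = 277300/96485 = 2.874 mol.
n(Sn) deposited = 171 / 118.71 = 1.440 mol.
Electrons per atom = n(e⁻)/n(Sn) = 2.874 / 1.440 = 2.00 ≈ 2, so the ion is Sn²⁺.

+2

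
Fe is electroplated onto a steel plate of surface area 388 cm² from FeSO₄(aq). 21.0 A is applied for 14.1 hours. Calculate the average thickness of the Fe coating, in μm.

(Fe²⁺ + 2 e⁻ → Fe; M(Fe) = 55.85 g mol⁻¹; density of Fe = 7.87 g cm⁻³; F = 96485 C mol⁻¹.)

1010 μm

Q = I·t = 21.00 × 50760 = 1066000 C; n(e⁻) = 11.05 mol.
n(Fe) = n(e⁻)/2 = 5.524 mol, so m = 5.524 × 55.85 = 308.5 g.
Volume = m/ρ = 308.5 / 7.87 = 39.20 cm³.
Thickness = V/A = 39.20 / 388 = 0.101 cm = 1010 μm.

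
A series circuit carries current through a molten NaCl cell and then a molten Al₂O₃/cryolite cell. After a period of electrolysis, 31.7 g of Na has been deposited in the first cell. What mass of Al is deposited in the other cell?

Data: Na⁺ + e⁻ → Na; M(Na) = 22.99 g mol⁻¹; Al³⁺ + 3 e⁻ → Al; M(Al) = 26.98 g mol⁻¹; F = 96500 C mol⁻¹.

n(Na) = 31.7 / 22.99 = 1.379 mol.
Since Na⁺ + e⁻ → Na, n(e⁻) passed = 1 × 1.379 = 1.379 mol.
Cells in series carry the same charge, so the same 1.379 mol of electrons passes through cell 2.
Al³⁺ + 3 e⁻ → Al, so n(Al) = 1.379 / 3 = 0.4596 mol.
m(Al) = 0.4596 × 26.98 = 12.4 g.

12.4 g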